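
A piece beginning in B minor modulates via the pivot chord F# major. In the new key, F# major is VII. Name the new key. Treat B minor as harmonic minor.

G# minor

The numeral VII denotes a major triad on scale degree 7. With F# on degree 7, the tonic of the new key is G#.
Degree 7 carries a major triad in natural-minor keys, so the destination is G# minor.
Check: the diatonic triads of G# minor (natural minor) are G#m (i), A#dim (ii°), B (III), C#m (iv), D#m (v), E (VI), F# (VII) — F# major is indeed VII.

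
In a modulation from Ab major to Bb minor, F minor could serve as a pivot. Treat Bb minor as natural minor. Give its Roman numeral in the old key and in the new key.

vi in Ab major; v in Bb minor

The scale of Ab major is Ab Bb C Db Eb F G; F is degree 6, and the triad built there (F-Ab-C) is minor, so it is vi.
The scale of Bb minor (natural minor) is Bb C Db Eb F Gb Ab; F is degree 5, and the triad built there (F-Ab-C) is minor, so it is v.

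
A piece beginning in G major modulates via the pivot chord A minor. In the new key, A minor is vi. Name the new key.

The numeral vi denotes a minor triad on scale degree 6. With A on degree 6, the tonic of the new key is C.
Degree 6 carries a minor triad in major keys, so the destination is C major.
Check: the diatonic triads of C major are C (I), Dm (ii), Em (iii), F (IV), G (V), Am (vi), Bdim (vii°) — A minor is indeed vi.

C major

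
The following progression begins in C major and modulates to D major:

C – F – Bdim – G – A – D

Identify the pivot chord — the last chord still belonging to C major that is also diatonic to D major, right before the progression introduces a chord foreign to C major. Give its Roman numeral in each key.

Chords diatonic to C major: C, Dm, Em, F, G, Am, Bdim.
Reading the progression, the first chord not in that set is A, so the modulation leaves C major there.
The chord immediately before A is G, which is diatonic to both keys: V in C major and IV in D major.

G — V in C major, IV in D major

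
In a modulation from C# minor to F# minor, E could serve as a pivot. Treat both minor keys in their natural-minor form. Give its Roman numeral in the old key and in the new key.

The scale of C# minor (natural minor) is C# D# E F# G# A B; E is degree 3, and the triad built there (E-G#-B) is major, so it is III.
The scale of F# minor (natural minor) is F# G# A B C# D E; E is degree 7, and the triad built there (E-G#-B) is major, so it is VII.

III in C# minor; VII in F# minor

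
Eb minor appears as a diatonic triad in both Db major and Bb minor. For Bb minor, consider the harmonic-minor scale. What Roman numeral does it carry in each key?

ii in Db major; iv in Bb minor

The scale of Db major is Db Eb F Gb Ab Bb C; Eb is degree 2, and the triad built there (Eb-Gb-Bb) is minor, so it is ii.
The scale of Bb minor (harmonic minor) is Bb C Db Eb F Gb A; Eb is degree 4, and the triad built there (Eb-Gb-Bb) is minor, so it is iv.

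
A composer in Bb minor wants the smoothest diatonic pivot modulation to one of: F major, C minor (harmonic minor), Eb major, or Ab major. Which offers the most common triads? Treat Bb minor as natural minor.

Ab major

Triads of Bb minor (natural minor): Bbm (i), Cdim (ii°), Db (III), Ebm (iv), Fm (v), Gb (VI), Ab (VII).
F major shares 0: none.
C minor (harmonic minor) shares 2: Fm, Ab.
Eb major shares 2: Fm, Ab.
Ab major shares 4: Bbm, Db, Fm, Ab.
The most common triads (4) are shared with Ab major.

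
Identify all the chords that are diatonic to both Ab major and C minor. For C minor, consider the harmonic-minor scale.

Ab, Cm, Fm

Triads in Ab major: Ab (I), Bbm (ii), Cm (iii), Db (IV), Eb (V), Fm (vi), Gdim (vii°).
Triads in C minor (harmonic minor): Cm (i), Ddim (ii°), Ebaug (III+), Fm (iv), G (V), Ab (VI), Bdim (vii°).
Shared triads with their functions: Ab (I in Ab major, VI in C minor); Cm (iii in Ab major, i in C minor); Fm (vi in Ab major, iv in C minor).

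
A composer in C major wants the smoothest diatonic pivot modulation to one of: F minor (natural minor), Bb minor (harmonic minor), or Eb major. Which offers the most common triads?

Bb minor

Triads of C major: C (I), Dm (ii), Em (iii), F (IV), G (V), Am (vi), Bdim (vii°).
F minor (natural minor) shares 0: none.
Bb minor (harmonic minor) shares 1: F.
Eb major shares 0: none.
The most common triads (1) are shared with Bb minor.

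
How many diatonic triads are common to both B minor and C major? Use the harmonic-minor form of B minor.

Diatonic triads of B minor (harmonic minor): B minor (i), C# diminished (ii°), D augmented (III+), E minor (iv), F# major (V), G major (VI), A# diminished (vii°).
Diatonic triads of C major: C major (I), D minor (ii), E minor (iii), F major (IV), G major (V), A minor (vi), B diminished (vii°).
Matching root and quality in both lists: E minor, G major.
That gives 2 common triads.

2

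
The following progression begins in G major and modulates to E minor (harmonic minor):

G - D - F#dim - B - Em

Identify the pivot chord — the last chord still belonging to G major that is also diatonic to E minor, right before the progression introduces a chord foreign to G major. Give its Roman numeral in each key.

F#dim — vii° in G major, ii° in E minor

Chords diatonic to G major: G, Am, Bm, C, D, Em, F#dim.
Reading the progression, the first chord not in that set is B, so the modulation leaves G major there.
The chord immediately before B is F#dim, which is diatonic to both keys: vii° in G major and ii° in E minor.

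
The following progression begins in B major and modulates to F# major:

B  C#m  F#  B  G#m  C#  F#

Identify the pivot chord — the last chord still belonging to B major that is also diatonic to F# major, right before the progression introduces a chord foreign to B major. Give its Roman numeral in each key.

G#m — vi in B major, ii in F# major

Chords diatonic to B major: B, C#m, D#m, E, F#, G#m, A#dim.
Reading the progression, the first chord not in that set is C#, so the modulation leaves B major there.
The chord immediately before C# is G#m, which is diatonic to both keys: vi in B major and ii in F# major.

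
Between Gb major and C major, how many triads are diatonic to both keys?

0

Diatonic triads of Gb major: Gb (I), Abm (ii), Bbm (iii), Cb (IV), Db (V), Ebm (vi), Fdim (vii°).
Diatonic triads of C major: C (I), Dm (ii), Em (iii), F (IV), G (V), Am (vi), Bdim (vii°).
No triad has the same root and quality in both keys.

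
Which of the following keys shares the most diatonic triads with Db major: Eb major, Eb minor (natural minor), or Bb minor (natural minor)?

Bb minor

Triads of Db major: Db (I), Ebm (ii), Fm (iii), Gb (IV), Ab (V), Bbm (vi), Cdim (vii°).
Eb major shares 2: Fm, Ab.
Eb minor (natural minor) shares 4: Db, Ebm, Gb, Bbm.
Bb minor (natural minor) shares 7: Db, Ebm, Fm, Gb, Ab, Bbm, Cdim.
The most common triads (7) are shared with Bb minor.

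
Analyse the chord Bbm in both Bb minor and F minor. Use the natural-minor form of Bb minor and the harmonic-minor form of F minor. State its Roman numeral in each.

The scale of Bb minor (natural minor) is Bb C Db Eb F Gb Ab; Bb is degree 1, and the triad built there (Bb-Db-F) is minor, so it is i.
The scale of F minor (harmonic minor) is F G Ab Bb C Db E; Bb is degree 4, and the triad built there (Bb-Db-F) is minor, so it is iv.

i in Bb minor; iv in F minor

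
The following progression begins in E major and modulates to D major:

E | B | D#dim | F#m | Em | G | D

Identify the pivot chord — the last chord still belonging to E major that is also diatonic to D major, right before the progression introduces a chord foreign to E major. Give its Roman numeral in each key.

Chords diatonic to E major: E, F#m, G#m, A, B, C#m, D#dim.
Reading the progression, the first chord not in that set is Em, so the modulation leaves E major there.
The chord immediately before Em is F#m, which is diatonic to both keys: ii in E major and iii in D major.

F#m — ii in E major, iii in D major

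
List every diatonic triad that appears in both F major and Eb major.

Gm, Bb

Triads in F major: F (I), Gm (ii), Am (iii), Bb (IV), C (V), Dm (vi), Edim (vii°).
Triads in Eb major: Eb (I), Fm (ii), Gm (iii), Ab (IV), Bb (V), Cm (vi), Ddim (vii°).
Shared triads with their functions: Gm (ii in F major, iii in Eb major); Bb (IV in F major, V in Eb major).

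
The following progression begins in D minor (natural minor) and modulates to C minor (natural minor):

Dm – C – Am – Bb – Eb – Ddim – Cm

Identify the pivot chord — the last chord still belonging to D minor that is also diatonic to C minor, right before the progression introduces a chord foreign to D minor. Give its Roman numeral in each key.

Bb — VI in D minor, VII in C minor

Chords diatonic to D minor: Dm, Edim, F, Gm, Am, Bb, C.
Reading the progression, the first chord not in that set is Eb, so the modulation leaves D minor there.
The chord immediately before Eb is Bb, which is diatonic to both keys: VI in D minor and VII in C minor.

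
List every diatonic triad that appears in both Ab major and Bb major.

Cm, Eb

Triads in Ab major: Ab (I), Bbm (ii), Cm (iii), Db (IV), Eb (V), Fm (vi), Gdim (vii°).
Triads in Bb major: Bb (I), Cm (ii), Dm (iii), Eb (IV), F (V), Gm (vi), Adim (vii°).
Shared triads with their functions: Cm (iii in Ab major, ii in Bb major); Eb (V in Ab major, IV in Bb major).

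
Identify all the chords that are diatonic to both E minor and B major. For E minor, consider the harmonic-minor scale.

B

Triads in E minor (harmonic minor): Em (i), F#dim (ii°), Gaug (III+), Am (iv), B (V), C (VI), D#dim (vii°).
Triads in B major: B (I), C#m (ii), D#m (iii), E (IV), F# (V), G#m (vi), A#dim (vii°).
Shared triads with their functions: B (V in E minor, I in B major).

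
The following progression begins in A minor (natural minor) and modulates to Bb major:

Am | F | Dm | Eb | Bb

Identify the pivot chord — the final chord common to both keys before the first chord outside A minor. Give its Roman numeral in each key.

Dm — iv in A minor, iii in Bb major

Chords diatonic to A minor: Am, Bdim, C, Dm, Em, F, G.
Reading the progression, the first chord not in that set is Eb, so the modulation leaves A minor there.
The chord immediately before Eb is Dm, which is diatonic to both keys: iv in A minor and iii in Bb major.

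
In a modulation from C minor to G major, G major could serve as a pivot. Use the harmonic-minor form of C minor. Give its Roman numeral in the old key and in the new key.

The scale of C minor (harmonic minor) is C D E♭ F G A♭ B; G is degree 5, and the triad built there (G-B-D) is major, so it is V.
The scale of G major is G A B C D E F♯; G is degree 1, and the triad built there (G-B-D) is major, so it is I.

V in C minor; I in G major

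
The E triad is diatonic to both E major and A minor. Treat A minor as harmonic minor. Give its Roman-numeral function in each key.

The scale of E major is E F# G# A B C# D#; E is degree 1, and the triad built there (E-G#-B) is major, so it is I.
The scale of A minor (harmonic minor) is A B C D E F G#; E is degree 5, and the triad built there (E-G#-B) is major, so it is V.

I in E major; V in A minor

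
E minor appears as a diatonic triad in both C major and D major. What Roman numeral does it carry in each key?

iii in C major; ii in D major

The scale of C major is C D E F G A B; E is degree 3, and the triad built there (E-G-B) is minor, so it is iii.
The scale of D major is D E F# G A B C#; E is degree 2, and the triad built there (E-G-B) is minor, so it is ii.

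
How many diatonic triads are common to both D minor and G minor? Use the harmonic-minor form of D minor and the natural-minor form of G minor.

Diatonic triads of D minor (harmonic minor): Dm (i), Edim (ii°), Faug (III+), Gm (iv), A (V), Bb (VI), C#dim (vii°).
Diatonic triads of G minor (natural minor): Gm (i), Adim (ii°), Bb (III), Cm (iv), Dm (v), Eb (VI), F (VII).
Matching root and quality in both lists: Dm, Gm, Bb.
That gives 3 common triads.

3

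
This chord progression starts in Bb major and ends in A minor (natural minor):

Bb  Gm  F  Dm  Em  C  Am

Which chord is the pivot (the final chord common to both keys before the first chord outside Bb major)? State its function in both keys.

Dm — iii in Bb major, iv in A minor

Chords diatonic to Bb major: Bb, Cm, Dm, Eb, F, Gm, Adim.
Reading the progression, the first chord not in that set is Em, so the modulation leaves Bb major there.
The chord immediately before Em is Dm, which is diatonic to both keys: iii in Bb major and iv in A minor.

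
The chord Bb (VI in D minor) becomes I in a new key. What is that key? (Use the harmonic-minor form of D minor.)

Bb major

The numeral I denotes a major triad on scale degree 1. With Bb on degree 1, the tonic of the new key is Bb.
Degree 1 carries a major triad in major keys, so the destination is Bb major.
Check: the diatonic triads of Bb major are Bb (I), Cm (ii), Dm (iii), Eb (IV), F (V), Gm (vi), Adim (vii°) — Bb is indeed I.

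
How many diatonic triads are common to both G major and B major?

Diatonic triads of G major: G major (I), A minor (ii), B minor (iii), C major (IV), D major (V), E minor (vi), F# diminished (vii°).
Diatonic triads of B major: B major (I), C# minor (ii), D# minor (iii), E major (IV), F# major (V), G# minor (vi), A# diminished (vii°).
No triad has the same root and quality in both keys.

0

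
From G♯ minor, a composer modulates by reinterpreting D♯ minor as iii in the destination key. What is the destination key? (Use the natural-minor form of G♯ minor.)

B major

The numeral iii denotes a minor triad on scale degree 3. With D♯ on degree 3, the tonic of the new key is B.
Degree 3 carries a minor triad in major keys, so the destination is B major.
Check: the diatonic triads of B major are B (I), C♯m (ii), D♯m (iii), E (IV), F♯ (V), G♯m (vi), A♯dim (vii°) — D♯ minor is indeed iii.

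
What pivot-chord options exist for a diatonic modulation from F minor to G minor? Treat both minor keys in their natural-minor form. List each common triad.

Triads in F minor (natural minor): Fm (i), Gdim (ii°), Ab (III), Bbm (iv), Cm (v), Db (VI), Eb (VII).
Triads in G minor (natural minor): Gm (i), Adim (ii°), Bb (III), Cm (iv), Dm (v), Eb (VI), F (VII).
Shared triads with their functions: Cm (v in F minor, iv in G minor); Eb (VII in F minor, VI in G minor).

Cm, Eb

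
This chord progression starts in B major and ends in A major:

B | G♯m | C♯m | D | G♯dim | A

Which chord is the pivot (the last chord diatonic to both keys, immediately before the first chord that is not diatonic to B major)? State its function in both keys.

Chords diatonic to B major: B, C♯m, D♯m, E, F♯, G♯m, A♯dim.
Reading the progression, the first chord not in that set is D, so the modulation leaves B major there.
The chord immediately before D is C♯m, which is diatonic to both keys: ii in B major and iii in A major.

C♯m — ii in B major, iii in A major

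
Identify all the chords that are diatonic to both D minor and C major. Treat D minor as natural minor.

Dm, F, Am, C

Triads in D minor (natural minor): Dm (i), Edim (ii°), F (III), Gm (iv), Am (v), Bb (VI), C (VII).
Triads in C major: C (I), Dm (ii), Em (iii), F (IV), G (V), Am (vi), Bdim (vii°).
Shared triads with their functions: Dm (i in D minor, ii in C major); F (III in D minor, IV in C major); Am (v in D minor, vi in C major); C (VII in D minor, I in C major).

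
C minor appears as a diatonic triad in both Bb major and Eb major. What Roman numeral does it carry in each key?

ii in Bb major; vi in Eb major

The scale of Bb major is Bb C D Eb F G A; C is degree 2, and the triad built there (C-Eb-G) is minor, so it is ii.
The scale of Eb major is Eb F G Ab Bb C D; C is degree 6, and the triad built there (C-Eb-G) is minor, so it is vi.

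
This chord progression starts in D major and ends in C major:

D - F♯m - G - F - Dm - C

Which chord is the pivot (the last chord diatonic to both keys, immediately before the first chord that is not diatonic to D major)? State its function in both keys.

G — IV in D major, V in C major

Chords diatonic to D major: D, Em, F♯m, G, A, Bm, C♯dim.
Reading the progression, the first chord not in that set is F, so the modulation leaves D major there.
The chord immediately before F is G, which is diatonic to both keys: IV in D major and V in C major.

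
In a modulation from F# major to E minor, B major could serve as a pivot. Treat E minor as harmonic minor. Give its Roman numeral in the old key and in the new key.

The scale of F# major is F# G# A# B C# D# E#; B is degree 4, and the triad built there (B-D#-F#) is major, so it is IV.
The scale of E minor (harmonic minor) is E F# G A B C D#; B is degree 5, and the triad built there (B-D#-F#) is major, so it is V.

IV in F# major; V in E minor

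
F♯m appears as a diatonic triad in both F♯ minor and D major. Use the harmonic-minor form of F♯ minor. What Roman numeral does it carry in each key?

i in F♯ minor; iii in D major

The scale of F♯ minor (harmonic minor) is F♯ G♯ A B C♯ D E♯; F♯ is degree 1, and the triad built there (F♯-A-C♯) is minor, so it is i.
The scale of D major is D E F♯ G A B C♯; F♯ is degree 3, and the triad built there (F♯-A-C♯) is minor, so it is iii.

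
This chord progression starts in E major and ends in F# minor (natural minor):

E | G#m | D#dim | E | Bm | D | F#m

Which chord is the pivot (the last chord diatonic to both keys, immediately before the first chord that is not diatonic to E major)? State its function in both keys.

E — I in E major, VII in F# minor

Chords diatonic to E major: E, F#m, G#m, A, B, C#m, D#dim.
Reading the progression, the first chord not in that set is Bm, so the modulation leaves E major there.
The chord immediately before Bm is E, which is diatonic to both keys: I in E major and VII in F# minor.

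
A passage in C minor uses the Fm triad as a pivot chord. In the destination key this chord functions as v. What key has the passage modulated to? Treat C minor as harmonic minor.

Bb minor

The numeral v denotes a minor triad on scale degree 5. With F on degree 5, the tonic of the new key is Bb.
Degree 5 carries a minor triad in natural-minor keys, so the destination is Bb minor.
Check: the diatonic triads of Bb minor (natural minor) are Bbm (i), Cdim (ii°), Db (III), Ebm (iv), Fm (v), Gb (VI), Ab (VII) — Fm is indeed v.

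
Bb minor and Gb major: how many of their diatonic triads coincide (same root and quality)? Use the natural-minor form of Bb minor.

4

Diatonic triads of Bb minor (natural minor): Bbm (i), Cdim (ii°), Db (III), Ebm (iv), Fm (v), Gb (VI), Ab (VII).
Diatonic triads of Gb major: Gb (I), Abm (ii), Bbm (iii), Cb (IV), Db (V), Ebm (vi), Fdim (vii°).
Matching root and quality in both lists: Bbm, Db, Ebm, Gb.
That gives 4 common triads.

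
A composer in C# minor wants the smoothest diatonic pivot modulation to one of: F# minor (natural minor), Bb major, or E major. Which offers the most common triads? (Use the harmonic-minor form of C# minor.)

E major

Triads of C# minor (harmonic minor): C#m (i), D#dim (ii°), Eaug (III+), F#m (iv), G# (V), A (VI), B#dim (vii°).
F# minor (natural minor) shares 3: C#m, F#m, A.
Bb major shares 0: none.
E major shares 4: C#m, D#dim, F#m, A.
The most common triads (4) are shared with E major.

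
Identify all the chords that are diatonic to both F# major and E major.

Triads in F# major: F# (I), G#m (ii), A#m (iii), B (IV), C# (V), D#m (vi), E#dim (vii°).
Triads in E major: E (I), F#m (ii), G#m (iii), A (IV), B (V), C#m (vi), D#dim (vii°).
Shared triads with their functions: G#m (ii in F# major, iii in E major); B (IV in F# major, V in E major).

G#m, B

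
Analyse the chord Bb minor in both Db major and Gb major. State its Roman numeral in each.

vi in Db major; iii in Gb major

The scale of Db major is Db Eb F Gb Ab Bb C; Bb is degree 6, and the triad built there (Bb-Db-F) is minor, so it is vi.
The scale of Gb major is Gb Ab Bb Cb Db Eb F; Bb is degree 3, and the triad built there (Bb-Db-F) is minor, so it is iii.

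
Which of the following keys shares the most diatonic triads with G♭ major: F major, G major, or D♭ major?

Triads of G♭ major: G♭ (I), A♭m (ii), B♭m (iii), C♭ (IV), D♭ (V), E♭m (vi), Fdim (vii°).
F major shares 0: none.
G major shares 0: none.
D♭ major shares 4: G♭, B♭m, D♭, E♭m.
The most common triads (4) are shared with D♭ major.

D♭ major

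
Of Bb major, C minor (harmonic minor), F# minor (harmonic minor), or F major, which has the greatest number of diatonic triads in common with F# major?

F# minor

Triads of F# major: F# major (I), G# minor (ii), A# minor (iii), B major (IV), C# major (V), D# minor (vi), E# diminished (vii°).
Bb major shares 0: none.
C minor (harmonic minor) shares 0: none.
F# minor (harmonic minor) shares 2: C#, E#dim.
F major shares 0: none.
The most common triads (2) are shared with F# minor.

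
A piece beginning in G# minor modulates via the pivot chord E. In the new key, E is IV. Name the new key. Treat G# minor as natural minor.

The numeral IV denotes a major triad on scale degree 4. With E on degree 4, the tonic of the new key is B.
Degree 4 carries a major triad in major keys, so the destination is B major.
Check: the diatonic triads of B major are B (I), C#m (ii), D#m (iii), E (IV), F# (V), G#m (vi), A#dim (vii°) — E is indeed IV.

B major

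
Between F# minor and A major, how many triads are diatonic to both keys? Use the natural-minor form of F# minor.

Diatonic triads of F# minor (natural minor): F#m (i), G#dim (ii°), A (III), Bm (iv), C#m (v), D (VI), E (VII).
Diatonic triads of A major: A (I), Bm (ii), C#m (iii), D (IV), E (V), F#m (vi), G#dim (vii°).
Matching root and quality in both lists: F#m, G#dim, A, Bm, C#m, D, E.
That gives 7 common triads.

7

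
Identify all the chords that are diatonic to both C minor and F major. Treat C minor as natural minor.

Gm, Bb

Triads in C minor (natural minor): Cm (i), Ddim (ii°), Eb (III), Fm (iv), Gm (v), Ab (VI), Bb (VII).
Triads in F major: F (I), Gm (ii), Am (iii), Bb (IV), C (V), Dm (vi), Edim (vii°).
Shared triads with their functions: Gm (v in C minor, ii in F major); Bb (VII in C minor, IV in F major).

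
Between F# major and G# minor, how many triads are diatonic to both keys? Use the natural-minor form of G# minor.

4

Diatonic triads of F# major: F# major (I), G# minor (ii), A# minor (iii), B major (IV), C# major (V), D# minor (vi), E# diminished (vii°).
Diatonic triads of G# minor (natural minor): G# minor (i), A# diminished (ii°), B major (III), C# minor (iv), D# minor (v), E major (VI), F# major (VII).
Matching root and quality in both lists: F# major, G# minor, B major, D# minor.
That gives 4 common triads.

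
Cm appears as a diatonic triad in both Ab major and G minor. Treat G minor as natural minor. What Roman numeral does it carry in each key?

iii in Ab major; iv in G minor

The scale of Ab major is Ab Bb C Db Eb F G; C is degree 3, and the triad built there (C-Eb-G) is minor, so it is iii.
The scale of G minor (natural minor) is G A Bb C D Eb F; C is degree 4, and the triad built there (C-Eb-G) is minor, so it is iv.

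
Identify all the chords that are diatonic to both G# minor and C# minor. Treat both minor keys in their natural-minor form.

G#m, B, C#m, E

Triads in G# minor (natural minor): G# minor (i), A# diminished (ii°), B major (III), C# minor (iv), D# minor (v), E major (VI), F# major (VII).
Triads in C# minor (natural minor): C# minor (i), D# diminished (ii°), E major (III), F# minor (iv), G# minor (v), A major (VI), B major (VII).
Shared triads with their functions: G# minor (i in G# minor, v in C# minor); B major (III in G# minor, VII in C# minor); C# minor (iv in G# minor, i in C# minor); E major (VI in G# minor, III in C# minor).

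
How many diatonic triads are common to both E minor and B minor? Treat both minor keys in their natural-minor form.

4

Diatonic triads of E minor (natural minor): E minor (i), F♯ diminished (ii°), G major (III), A minor (iv), B minor (v), C major (VI), D major (VII).
Diatonic triads of B minor (natural minor): B minor (i), C♯ diminished (ii°), D major (III), E minor (iv), F♯ minor (v), G major (VI), A major (VII).
Matching root and quality in both lists: E minor, G major, B minor, D major.
That gives 4 common triads.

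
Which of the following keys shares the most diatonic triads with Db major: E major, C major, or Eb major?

Triads of Db major: Db major (I), Eb minor (ii), F minor (iii), Gb major (IV), Ab major (V), Bb minor (vi), C diminished (vii°).
E major shares 0: none.
C major shares 0: none.
Eb major shares 2: Fm, Ab.
The most common triads (2) are shared with Eb major.

Eb major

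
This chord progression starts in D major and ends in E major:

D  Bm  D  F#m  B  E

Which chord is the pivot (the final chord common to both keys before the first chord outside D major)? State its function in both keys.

F#m — iii in D major, ii in E major

Chords diatonic to D major: D, Em, F#m, G, A, Bm, C#dim.
Reading the progression, the first chord not in that set is B, so the modulation leaves D major there.
The chord immediately before B is F#m, which is diatonic to both keys: iii in D major and ii in E major.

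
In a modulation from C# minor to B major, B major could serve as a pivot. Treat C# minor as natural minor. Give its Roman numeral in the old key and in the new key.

VII in C# minor; I in B major

The scale of C# minor (natural minor) is C# D# E F# G# A B; B is degree 7, and the triad built there (B-D#-F#) is major, so it is VII.
The scale of B major is B C# D# E F# G# A#; B is degree 1, and the triad built there (B-D#-F#) is major, so it is I.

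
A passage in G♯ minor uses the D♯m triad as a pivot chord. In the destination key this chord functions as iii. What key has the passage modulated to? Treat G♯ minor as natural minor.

B major

The numeral iii denotes a minor triad on scale degree 3. With D♯ on degree 3, the tonic of the new key is B.
Degree 3 carries a minor triad in major keys, so the destination is B major.
Check: the diatonic triads of B major are B (I), C♯m (ii), D♯m (iii), E (IV), F♯ (V), G♯m (vi), A♯dim (vii°) — D♯m is indeed iii.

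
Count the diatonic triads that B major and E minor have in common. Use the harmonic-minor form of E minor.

1

Diatonic triads of B major: B (I), C#m (ii), D#m (iii), E (IV), F# (V), G#m (vi), A#dim (vii°).
Diatonic triads of E minor (harmonic minor): Em (i), F#dim (ii°), Gaug (III+), Am (iv), B (V), C (VI), D#dim (vii°).
Matching root and quality in both lists: B.
That gives 1 common triad.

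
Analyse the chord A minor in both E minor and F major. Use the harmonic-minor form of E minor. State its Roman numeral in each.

iv in E minor; iii in F major

The scale of E minor (harmonic minor) is E F# G A B C D#; A is degree 4, and the triad built there (A-C-E) is minor, so it is iv.
The scale of F major is F G A Bb C D E; A is degree 3, and the triad built there (A-C-E) is minor, so it is iii.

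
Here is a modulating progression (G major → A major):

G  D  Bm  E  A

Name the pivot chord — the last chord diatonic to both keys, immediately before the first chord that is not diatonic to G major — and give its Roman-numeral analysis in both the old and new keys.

Chords diatonic to G major: G, Am, Bm, C, D, Em, F#dim.
Reading the progression, the first chord not in that set is E, so the modulation leaves G major there.
The chord immediately before E is Bm, which is diatonic to both keys: iii in G major and ii in A major.

Bm — iii in G major, ii in A major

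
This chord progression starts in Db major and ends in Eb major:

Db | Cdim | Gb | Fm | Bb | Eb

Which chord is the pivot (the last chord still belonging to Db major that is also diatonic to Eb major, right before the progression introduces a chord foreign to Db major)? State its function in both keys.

Chords diatonic to Db major: Db, Ebm, Fm, Gb, Ab, Bbm, Cdim.
Reading the progression, the first chord not in that set is Bb, so the modulation leaves Db major there.
The chord immediately before Bb is Fm, which is diatonic to both keys: iii in Db major and ii in Eb major.

Fm — iii in Db major, ii in Eb major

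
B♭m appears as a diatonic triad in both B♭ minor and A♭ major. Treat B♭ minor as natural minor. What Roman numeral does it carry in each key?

The scale of B♭ minor (natural minor) is B♭ C D♭ E♭ F G♭ A♭; B♭ is degree 1, and the triad built there (B♭-D♭-F) is minor, so it is i.
The scale of A♭ major is A♭ B♭ C D♭ E♭ F G; B♭ is degree 2, and the triad built there (B♭-D♭-F) is minor, so it is ii.

i in B♭ minor; ii in A♭ major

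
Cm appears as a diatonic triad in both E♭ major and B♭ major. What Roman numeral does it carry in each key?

vi in E♭ major; ii in B♭ major

The scale of E♭ major is E♭ F G A♭ B♭ C D; C is degree 6, and the triad built there (C-E♭-G) is minor, so it is vi.
The scale of B♭ major is B♭ C D E♭ F G A; C is degree 2, and the triad built there (C-E♭-G) is minor, so it is ii.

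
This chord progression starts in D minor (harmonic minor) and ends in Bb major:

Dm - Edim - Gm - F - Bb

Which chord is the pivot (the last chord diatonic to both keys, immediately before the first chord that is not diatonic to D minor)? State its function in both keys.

Gm — iv in D minor, vi in Bb major

Chords diatonic to D minor: Dm, Edim, Faug, Gm, A, Bb, C#dim.
Reading the progression, the first chord not in that set is F, so the modulation leaves D minor there.
The chord immediately before F is Gm, which is diatonic to both keys: iv in D minor and vi in Bb major.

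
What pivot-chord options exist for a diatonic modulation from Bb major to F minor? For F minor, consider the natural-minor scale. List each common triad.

Triads in Bb major: Bb major (I), C minor (ii), D minor (iii), Eb major (IV), F major (V), G minor (vi), A diminished (vii°).
Triads in F minor (natural minor): F minor (i), G diminished (ii°), Ab major (III), Bb minor (iv), C minor (v), Db major (VI), Eb major (VII).
Shared triads with their functions: C minor (ii in Bb major, v in F minor); Eb major (IV in Bb major, VII in F minor).

Cm, Eb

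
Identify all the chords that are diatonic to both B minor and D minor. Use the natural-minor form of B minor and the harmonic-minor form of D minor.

C#dim, A

Triads in B minor (natural minor): Bm (i), C#dim (ii°), D (III), Em (iv), F#m (v), G (VI), A (VII).
Triads in D minor (harmonic minor): Dm (i), Edim (ii°), Faug (III+), Gm (iv), A (V), Bb (VI), C#dim (vii°).
Shared triads with their functions: C#dim (ii° in B minor, vii° in D minor); A (VII in B minor, V in D minor).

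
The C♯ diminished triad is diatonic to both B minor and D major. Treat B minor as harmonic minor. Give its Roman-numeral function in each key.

ii° in B minor; vii° in D major

The scale of B minor (harmonic minor) is B C♯ D E F♯ G A♯; C♯ is degree 2, and the triad built there (C♯-E-G) is diminished, so it is ii°.
The scale of D major is D E F♯ G A B C♯; C♯ is degree 7, and the triad built there (C♯-E-G) is diminished, so it is vii°.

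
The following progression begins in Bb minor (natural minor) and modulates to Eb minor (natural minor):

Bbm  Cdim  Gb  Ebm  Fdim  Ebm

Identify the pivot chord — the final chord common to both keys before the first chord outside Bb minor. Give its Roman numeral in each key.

Ebm — iv in Bb minor, i in Eb minor

Chords diatonic to Bb minor: Bbm, Cdim, Db, Ebm, Fm, Gb, Ab.
Reading the progression, the first chord not in that set is Fdim, so the modulation leaves Bb minor there.
The chord immediately before Fdim is Ebm, which is diatonic to both keys: iv in Bb minor and i in Eb minor.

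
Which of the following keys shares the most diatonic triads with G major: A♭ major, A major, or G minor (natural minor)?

Triads of G major: G major (I), A minor (ii), B minor (iii), C major (IV), D major (V), E minor (vi), F♯ diminished (vii°).
A♭ major shares 0: none.
A major shares 2: Bm, D.
G minor (natural minor) shares 0: none.
The most common triads (2) are shared with A major.

A major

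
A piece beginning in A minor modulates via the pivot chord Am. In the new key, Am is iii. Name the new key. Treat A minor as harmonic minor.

F major

The numeral iii denotes a minor triad on scale degree 3. With A on degree 3, the tonic of the new key is F.
Degree 3 carries a minor triad in major keys, so the destination is F major.
Check: the diatonic triads of F major are F (I), Gm (ii), Am (iii), B♭ (IV), C (V), Dm (vi), Edim (vii°) — Am is indeed iii.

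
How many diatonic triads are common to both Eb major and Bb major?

4

Diatonic triads of Eb major: Eb (I), Fm (ii), Gm (iii), Ab (IV), Bb (V), Cm (vi), Ddim (vii°).
Diatonic triads of Bb major: Bb (I), Cm (ii), Dm (iii), Eb (IV), F (V), Gm (vi), Adim (vii°).
Matching root and quality in both lists: Eb, Gm, Bb, Cm.
That gives 4 common triads.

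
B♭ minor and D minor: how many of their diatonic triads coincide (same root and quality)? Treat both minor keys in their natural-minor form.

Diatonic triads of B♭ minor (natural minor): B♭ minor (i), C diminished (ii°), D♭ major (III), E♭ minor (iv), F minor (v), G♭ major (VI), A♭ major (VII).
Diatonic triads of D minor (natural minor): D minor (i), E diminished (ii°), F major (III), G minor (iv), A minor (v), B♭ major (VI), C major (VII).
No triad has the same root and quality in both keys.

0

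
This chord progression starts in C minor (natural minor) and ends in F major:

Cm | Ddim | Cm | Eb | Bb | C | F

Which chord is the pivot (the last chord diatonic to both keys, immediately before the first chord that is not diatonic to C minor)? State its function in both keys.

Chords diatonic to C minor: Cm, Ddim, Eb, Fm, Gm, Ab, Bb.
Reading the progression, the first chord not in that set is C, so the modulation leaves C minor there.
The chord immediately before C is Bb, which is diatonic to both keys: VII in C minor and IV in F major.

Bb — VII in C minor, IV in F major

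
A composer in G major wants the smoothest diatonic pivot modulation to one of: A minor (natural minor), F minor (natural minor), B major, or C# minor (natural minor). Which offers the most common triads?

Triads of G major: G major (I), A minor (ii), B minor (iii), C major (IV), D major (V), E minor (vi), F# diminished (vii°).
A minor (natural minor) shares 4: G, Am, C, Em.
F minor (natural minor) shares 0: none.
B major shares 0: none.
C# minor (natural minor) shares 0: none.
The most common triads (4) are shared with A minor.

A minor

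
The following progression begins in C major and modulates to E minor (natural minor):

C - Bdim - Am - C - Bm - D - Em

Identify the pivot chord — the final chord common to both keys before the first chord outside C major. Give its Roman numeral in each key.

C — I in C major, VI in E minor

Chords diatonic to C major: C, Dm, Em, F, G, Am, Bdim.
Reading the progression, the first chord not in that set is Bm, so the modulation leaves C major there.
The chord immediately before Bm is C, which is diatonic to both keys: I in C major and VI in E minor.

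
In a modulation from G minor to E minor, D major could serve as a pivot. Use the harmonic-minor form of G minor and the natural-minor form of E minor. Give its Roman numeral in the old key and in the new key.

V in G minor; VII in E minor

The scale of G minor (harmonic minor) is G A Bb C D Eb F#; D is degree 5, and the triad built there (D-F#-A) is major, so it is V.
The scale of E minor (natural minor) is E F# G A B C D; D is degree 7, and the triad built there (D-F#-A) is major, so it is VII.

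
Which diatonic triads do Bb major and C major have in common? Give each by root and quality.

Triads in Bb major: Bb (I), Cm (ii), Dm (iii), Eb (IV), F (V), Gm (vi), Adim (vii°).
Triads in C major: C (I), Dm (ii), Em (iii), F (IV), G (V), Am (vi), Bdim (vii°).
Shared triads with their functions: Dm (iii in Bb major, ii in C major); F (V in Bb major, IV in C major).

Dm, F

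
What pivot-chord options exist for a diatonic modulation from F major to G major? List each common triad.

Am, C

Triads in F major: F (I), Gm (ii), Am (iii), B♭ (IV), C (V), Dm (vi), Edim (vii°).
Triads in G major: G (I), Am (ii), Bm (iii), C (IV), D (V), Em (vi), F♯dim (vii°).
Shared triads with their functions: Am (iii in F major, ii in G major); C (V in F major, IV in G major).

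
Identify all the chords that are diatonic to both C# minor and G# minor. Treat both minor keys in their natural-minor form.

C#m, E, G#m, B

Triads in C# minor (natural minor): C#m (i), D#dim (ii°), E (III), F#m (iv), G#m (v), A (VI), B (VII).
Triads in G# minor (natural minor): G#m (i), A#dim (ii°), B (III), C#m (iv), D#m (v), E (VI), F# (VII).
Shared triads with their functions: C#m (i in C# minor, iv in G# minor); E (III in C# minor, VI in G# minor); G#m (v in C# minor, i in G# minor); B (VII in C# minor, III in G# minor).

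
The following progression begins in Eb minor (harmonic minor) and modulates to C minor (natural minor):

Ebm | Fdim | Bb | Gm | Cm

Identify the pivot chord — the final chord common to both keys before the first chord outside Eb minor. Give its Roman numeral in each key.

Bb — V in Eb minor, VII in C minor

Chords diatonic to Eb minor: Ebm, Fdim, Gbaug, Abm, Bb, Cb, Ddim.
Reading the progression, the first chord not in that set is Gm, so the modulation leaves Eb minor there.
The chord immediately before Gm is Bb, which is diatonic to both keys: V in Eb minor and VII in C minor.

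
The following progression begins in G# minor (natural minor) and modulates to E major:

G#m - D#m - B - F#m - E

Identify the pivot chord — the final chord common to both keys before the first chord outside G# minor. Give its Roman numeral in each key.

Chords diatonic to G# minor: G#m, A#dim, B, C#m, D#m, E, F#.
Reading the progression, the first chord not in that set is F#m, so the modulation leaves G# minor there.
The chord immediately before F#m is B, which is diatonic to both keys: III in G# minor and V in E major.

B — III in G# minor, V in E major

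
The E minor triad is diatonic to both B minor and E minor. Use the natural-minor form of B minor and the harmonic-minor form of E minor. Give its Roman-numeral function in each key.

The scale of B minor (natural minor) is B C# D E F# G A; E is degree 4, and the triad built there (E-G-B) is minor, so it is iv.
The scale of E minor (harmonic minor) is E F# G A B C D#; E is degree 1, and the triad built there (E-G-B) is minor, so it is i.

iv in B minor; i in E minor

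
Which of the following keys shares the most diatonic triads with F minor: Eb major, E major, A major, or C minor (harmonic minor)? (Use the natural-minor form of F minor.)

Eb major

Triads of F minor (natural minor): F minor (i), G diminished (ii°), Ab major (III), Bb minor (iv), C minor (v), Db major (VI), Eb major (VII).
Eb major shares 4: Fm, Ab, Cm, Eb.
E major shares 0: none.
A major shares 0: none.
C minor (harmonic minor) shares 3: Fm, Ab, Cm.
The most common triads (4) are shared with Eb major.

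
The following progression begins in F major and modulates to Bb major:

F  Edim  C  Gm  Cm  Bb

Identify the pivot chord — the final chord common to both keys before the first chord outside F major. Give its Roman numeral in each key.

Gm — ii in F major, vi in Bb major

Chords diatonic to F major: F, Gm, Am, Bb, C, Dm, Edim.
Reading the progression, the first chord not in that set is Cm, so the modulation leaves F major there.
The chord immediately before Cm is Gm, which is diatonic to both keys: ii in F major and vi in Bb major.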